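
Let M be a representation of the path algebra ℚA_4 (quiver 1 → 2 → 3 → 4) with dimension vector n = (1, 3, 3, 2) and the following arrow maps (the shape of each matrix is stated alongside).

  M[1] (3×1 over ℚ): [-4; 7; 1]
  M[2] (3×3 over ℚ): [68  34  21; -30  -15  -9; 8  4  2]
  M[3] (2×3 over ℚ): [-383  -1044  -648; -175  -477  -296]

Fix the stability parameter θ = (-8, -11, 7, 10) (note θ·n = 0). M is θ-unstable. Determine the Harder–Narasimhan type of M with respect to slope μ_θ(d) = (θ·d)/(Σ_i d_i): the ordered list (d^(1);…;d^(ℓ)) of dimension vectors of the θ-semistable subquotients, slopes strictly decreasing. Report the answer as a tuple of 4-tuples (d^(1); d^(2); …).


Via rank(M_{q-1}∘⋯∘M_p): M ≅ I[1,4], I[2,2], I[2,4], I[3,3].
μ_θ-semistable layers: μ^(1)=10; μ^(2)=7; μ^(3)=-19/2; μ^(4)=-11

((0, 0, 0, 2); (0, 0, 3, 0); (1, 1, 0, 0); (0, 2, 0, 0))


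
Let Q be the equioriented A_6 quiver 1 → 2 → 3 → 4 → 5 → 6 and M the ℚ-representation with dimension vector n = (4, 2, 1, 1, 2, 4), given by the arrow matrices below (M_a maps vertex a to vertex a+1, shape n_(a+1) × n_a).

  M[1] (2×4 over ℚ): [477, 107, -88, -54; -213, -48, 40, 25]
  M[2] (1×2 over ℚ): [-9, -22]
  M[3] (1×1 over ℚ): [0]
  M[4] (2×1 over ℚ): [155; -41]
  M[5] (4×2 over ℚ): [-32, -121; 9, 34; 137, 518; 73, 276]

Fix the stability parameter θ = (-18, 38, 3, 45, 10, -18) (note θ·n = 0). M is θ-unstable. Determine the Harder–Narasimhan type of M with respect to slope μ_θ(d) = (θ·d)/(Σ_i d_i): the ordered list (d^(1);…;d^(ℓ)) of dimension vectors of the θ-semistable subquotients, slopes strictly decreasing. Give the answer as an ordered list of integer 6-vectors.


Barcode: M ≅ I[1,1]^2, I[1,2], I[1,3], I[4,6], I[5,6], I[6,6]^2. HN layers by μ_θ (5 steps, strictly decreasing):
  μ^(1)=38; μ^(2)=41/2; μ^(3)=37/3; μ^(4)=-4; μ^(5)=-18

((0, 1, 0, 0, 0, 0); (0, 1, 1, 0, 0, 0); (0, 0, 0, 1, 1, 1); (0, 0, 0, 0, 1, 1); (4, 0, 0, 0, 0, 2))


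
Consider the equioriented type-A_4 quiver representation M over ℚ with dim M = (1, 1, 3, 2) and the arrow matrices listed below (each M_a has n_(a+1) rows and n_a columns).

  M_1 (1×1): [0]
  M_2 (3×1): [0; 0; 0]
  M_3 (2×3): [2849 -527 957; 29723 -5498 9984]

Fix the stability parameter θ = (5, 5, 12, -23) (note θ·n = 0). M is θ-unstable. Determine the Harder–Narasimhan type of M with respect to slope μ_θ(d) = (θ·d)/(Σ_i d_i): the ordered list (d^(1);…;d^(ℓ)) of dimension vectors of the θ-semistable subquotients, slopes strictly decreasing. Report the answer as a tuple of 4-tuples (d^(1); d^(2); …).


Via rank(M_{q-1}∘⋯∘M_p): M ≅ I[1,1], I[2,2], I[3,3], I[3,4]^2.
μ_θ-semistable layers: μ^(1)=12; μ^(2)=5; μ^(3)=-11/2

((0, 0, 1, 0); (1, 1, 0, 0); (0, 0, 2, 2))


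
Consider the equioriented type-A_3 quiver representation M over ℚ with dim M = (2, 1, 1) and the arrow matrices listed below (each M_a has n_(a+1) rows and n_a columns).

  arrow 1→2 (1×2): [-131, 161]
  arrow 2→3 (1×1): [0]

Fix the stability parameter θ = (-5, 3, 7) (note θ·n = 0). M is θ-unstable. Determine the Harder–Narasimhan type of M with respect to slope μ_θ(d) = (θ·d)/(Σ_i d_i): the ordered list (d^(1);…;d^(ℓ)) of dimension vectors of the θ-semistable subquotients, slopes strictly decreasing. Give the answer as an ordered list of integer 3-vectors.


Barcode: M ≅ I[1,1], I[1,2], I[3,3]. HN layers by μ_θ (3 steps, strictly decreasing):
  μ^(1)=7; μ^(2)=3; μ^(3)=-5

((0, 0, 1); (0, 1, 0); (2, 0, 0))


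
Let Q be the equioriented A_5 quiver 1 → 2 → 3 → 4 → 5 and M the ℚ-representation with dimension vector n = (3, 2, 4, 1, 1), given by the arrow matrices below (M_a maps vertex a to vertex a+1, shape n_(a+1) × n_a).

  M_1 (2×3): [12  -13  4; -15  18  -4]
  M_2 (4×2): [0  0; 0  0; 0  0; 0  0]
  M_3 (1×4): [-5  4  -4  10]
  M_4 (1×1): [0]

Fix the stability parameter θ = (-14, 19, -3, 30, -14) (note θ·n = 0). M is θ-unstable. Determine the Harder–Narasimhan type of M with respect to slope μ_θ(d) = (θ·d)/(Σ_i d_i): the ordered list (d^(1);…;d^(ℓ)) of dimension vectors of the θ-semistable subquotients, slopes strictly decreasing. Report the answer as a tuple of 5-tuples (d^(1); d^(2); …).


Via rank(M_{q-1}∘⋯∘M_p): M ≅ I[1,1], I[1,2]^2, I[3,3]^3, I[3,4], I[5,5].
μ_θ-semistable layers: μ^(1)=30; μ^(2)=19; μ^(3)=-3; μ^(4)=-14

((0, 0, 0, 1, 0); (0, 2, 0, 0, 0); (0, 0, 4, 0, 0); (3, 0, 0, 0, 1))


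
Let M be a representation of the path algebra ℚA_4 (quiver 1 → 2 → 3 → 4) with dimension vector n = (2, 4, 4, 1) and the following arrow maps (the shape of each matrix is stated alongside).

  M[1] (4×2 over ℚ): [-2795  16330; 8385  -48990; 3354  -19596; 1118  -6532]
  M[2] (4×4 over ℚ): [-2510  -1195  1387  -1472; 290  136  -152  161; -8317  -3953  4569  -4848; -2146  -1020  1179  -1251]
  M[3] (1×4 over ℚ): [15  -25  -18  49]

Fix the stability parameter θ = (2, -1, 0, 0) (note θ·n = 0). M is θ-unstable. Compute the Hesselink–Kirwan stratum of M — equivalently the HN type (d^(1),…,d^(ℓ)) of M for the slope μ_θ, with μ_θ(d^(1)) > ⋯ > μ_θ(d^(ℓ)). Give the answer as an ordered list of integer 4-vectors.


Via rank(M_{q-1}∘⋯∘M_p): M ≅ I[1,1], I[1,4], I[2,3]^3.
μ_θ-semistable layers: μ^(1)=2; μ^(2)=1/4; μ^(3)=0; μ^(4)=-1

((1, 0, 0, 0); (1, 1, 1, 1); (0, 0, 3, 0); (0, 3, 0, 0))


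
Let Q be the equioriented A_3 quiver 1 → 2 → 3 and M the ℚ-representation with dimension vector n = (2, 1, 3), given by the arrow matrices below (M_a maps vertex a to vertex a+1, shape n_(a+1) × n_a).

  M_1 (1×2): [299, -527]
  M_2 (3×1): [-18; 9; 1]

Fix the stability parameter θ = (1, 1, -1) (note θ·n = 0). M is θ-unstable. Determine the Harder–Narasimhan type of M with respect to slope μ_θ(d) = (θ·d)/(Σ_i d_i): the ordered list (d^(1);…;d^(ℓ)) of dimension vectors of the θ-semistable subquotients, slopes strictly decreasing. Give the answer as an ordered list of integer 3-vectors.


Interval decomposition of M: I[1,1], I[1,3], I[3,3]^2.
HN type (ℓ=3): μ^(1)=1; μ^(2)=1/3; μ^(3)=-1

((1, 0, 0); (1, 1, 1); (0, 0, 2))


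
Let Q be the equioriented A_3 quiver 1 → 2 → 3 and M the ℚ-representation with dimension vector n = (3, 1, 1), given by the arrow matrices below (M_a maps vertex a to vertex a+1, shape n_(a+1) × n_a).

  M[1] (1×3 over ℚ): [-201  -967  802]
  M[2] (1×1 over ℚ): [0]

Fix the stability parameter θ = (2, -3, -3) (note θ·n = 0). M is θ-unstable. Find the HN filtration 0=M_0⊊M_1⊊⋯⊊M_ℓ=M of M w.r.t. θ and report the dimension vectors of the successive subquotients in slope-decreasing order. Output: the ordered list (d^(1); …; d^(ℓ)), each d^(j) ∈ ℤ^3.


Interval decomposition of M: I[1,1]^2, I[1,2], I[3,3].
HN type (ℓ=3): μ^(1)=2; μ^(2)=-1/2; μ^(3)=-3

((2, 0, 0); (1, 1, 0); (0, 0, 1))


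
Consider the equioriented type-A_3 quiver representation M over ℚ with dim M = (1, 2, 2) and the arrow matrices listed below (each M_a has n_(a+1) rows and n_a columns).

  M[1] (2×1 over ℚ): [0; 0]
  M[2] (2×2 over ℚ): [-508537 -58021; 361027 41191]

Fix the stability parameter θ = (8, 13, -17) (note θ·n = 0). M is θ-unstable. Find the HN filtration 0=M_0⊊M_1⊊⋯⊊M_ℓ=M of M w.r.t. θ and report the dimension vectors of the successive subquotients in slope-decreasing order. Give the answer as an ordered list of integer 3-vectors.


Via rank(M_{q-1}∘⋯∘M_p): M ≅ I[1,1], I[2,2], I[2,3], I[3,3].
μ_θ-semistable layers: μ^(1)=13; μ^(2)=8; μ^(3)=-2; μ^(4)=-17

((0, 1, 0); (1, 0, 0); (0, 1, 1); (0, 0, 1))


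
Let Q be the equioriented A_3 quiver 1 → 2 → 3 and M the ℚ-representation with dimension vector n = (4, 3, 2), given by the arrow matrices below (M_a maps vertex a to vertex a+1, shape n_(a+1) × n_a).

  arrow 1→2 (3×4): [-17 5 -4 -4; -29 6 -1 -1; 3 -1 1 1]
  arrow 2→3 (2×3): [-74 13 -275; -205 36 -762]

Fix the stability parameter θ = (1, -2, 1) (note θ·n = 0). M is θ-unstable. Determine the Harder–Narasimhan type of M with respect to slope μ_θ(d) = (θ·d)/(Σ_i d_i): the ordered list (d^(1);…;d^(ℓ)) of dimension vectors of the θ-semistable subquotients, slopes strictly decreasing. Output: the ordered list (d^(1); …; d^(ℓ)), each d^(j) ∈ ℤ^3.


Interval decomposition of M: I[1,1], I[1,2], I[1,3]^2.
HN type (ℓ=2): μ^(1)=1; μ^(2)=-1/2

((1, 0, 2); (3, 3, 0))


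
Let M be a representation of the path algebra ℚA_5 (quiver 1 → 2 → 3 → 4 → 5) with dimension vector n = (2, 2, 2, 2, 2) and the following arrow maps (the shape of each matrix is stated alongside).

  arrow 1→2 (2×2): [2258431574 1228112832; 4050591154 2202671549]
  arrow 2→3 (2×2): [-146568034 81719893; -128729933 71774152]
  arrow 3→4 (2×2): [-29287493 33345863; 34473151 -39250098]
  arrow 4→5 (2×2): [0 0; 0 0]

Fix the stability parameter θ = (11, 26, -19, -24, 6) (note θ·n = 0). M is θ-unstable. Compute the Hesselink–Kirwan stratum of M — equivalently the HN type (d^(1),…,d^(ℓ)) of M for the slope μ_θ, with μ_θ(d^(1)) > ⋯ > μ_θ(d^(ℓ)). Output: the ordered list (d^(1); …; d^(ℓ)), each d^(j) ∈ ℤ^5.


Barcode: M ≅ I[1,4]^2, I[5,5]^2. HN layers by μ_θ (2 steps, strictly decreasing):
  μ^(1)=6; μ^(2)=-3/2

((0, 0, 0, 0, 2); (2, 2, 2, 2, 0))


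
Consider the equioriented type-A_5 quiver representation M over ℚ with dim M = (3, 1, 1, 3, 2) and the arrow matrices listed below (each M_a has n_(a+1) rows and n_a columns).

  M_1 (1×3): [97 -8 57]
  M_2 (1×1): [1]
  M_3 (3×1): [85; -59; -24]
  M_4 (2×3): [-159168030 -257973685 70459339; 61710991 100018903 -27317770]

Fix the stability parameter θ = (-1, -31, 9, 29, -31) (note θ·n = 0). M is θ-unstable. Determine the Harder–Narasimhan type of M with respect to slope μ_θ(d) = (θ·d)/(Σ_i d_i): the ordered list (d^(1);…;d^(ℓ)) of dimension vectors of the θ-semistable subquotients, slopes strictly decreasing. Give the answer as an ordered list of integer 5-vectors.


Barcode: M ≅ I[1,1]^2, I[1,5], I[4,4], I[4,5]. HN layers by μ_θ (4 steps, strictly decreasing):
  μ^(1)=29; μ^(2)=7/3; μ^(3)=-1; μ^(4)=-16

((0, 0, 0, 1, 0); (0, 0, 1, 1, 1); (2, 0, 0, 1, 1); (1, 1, 0, 0, 0))


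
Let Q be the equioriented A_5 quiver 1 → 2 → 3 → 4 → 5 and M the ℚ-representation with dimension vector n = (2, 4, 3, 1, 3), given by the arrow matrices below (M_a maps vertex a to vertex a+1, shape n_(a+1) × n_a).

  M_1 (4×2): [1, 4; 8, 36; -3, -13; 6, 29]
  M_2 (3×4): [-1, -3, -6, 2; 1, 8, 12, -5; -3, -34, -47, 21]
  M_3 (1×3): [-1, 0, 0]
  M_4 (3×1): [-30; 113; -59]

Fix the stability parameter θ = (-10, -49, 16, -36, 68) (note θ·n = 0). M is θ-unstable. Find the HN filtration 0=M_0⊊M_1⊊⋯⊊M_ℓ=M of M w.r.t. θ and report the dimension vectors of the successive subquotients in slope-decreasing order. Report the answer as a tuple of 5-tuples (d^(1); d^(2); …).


Interval decomposition of M: I[1,3], I[1,5], I[2,2], I[2,3], I[5,5]^2.
HN type (ℓ=5): μ^(1)=68; μ^(2)=16; μ^(3)=-10; μ^(4)=-59/2; μ^(5)=-49

((0, 0, 0, 0, 3); (0, 0, 2, 0, 0); (0, 0, 1, 1, 0); (2, 2, 0, 0, 0); (0, 2, 0, 0, 0))


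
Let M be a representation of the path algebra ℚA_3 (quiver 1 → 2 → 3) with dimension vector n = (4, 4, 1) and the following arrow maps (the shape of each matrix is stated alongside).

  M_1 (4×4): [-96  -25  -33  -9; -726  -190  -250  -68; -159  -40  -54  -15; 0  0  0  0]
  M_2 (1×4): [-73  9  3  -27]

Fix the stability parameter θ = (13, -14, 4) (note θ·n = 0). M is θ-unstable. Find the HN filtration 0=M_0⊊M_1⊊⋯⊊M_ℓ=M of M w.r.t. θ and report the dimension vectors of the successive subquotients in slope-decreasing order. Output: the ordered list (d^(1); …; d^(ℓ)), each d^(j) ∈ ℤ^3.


Barcode: M ≅ I[1,1]^2, I[1,2], I[1,3], I[2,2]^2. HN layers by μ_θ (4 steps, strictly decreasing):
  μ^(1)=13; μ^(2)=4; μ^(3)=-1/2; μ^(4)=-14

((2, 0, 0); (0, 0, 1); (2, 2, 0); (0, 2, 0))


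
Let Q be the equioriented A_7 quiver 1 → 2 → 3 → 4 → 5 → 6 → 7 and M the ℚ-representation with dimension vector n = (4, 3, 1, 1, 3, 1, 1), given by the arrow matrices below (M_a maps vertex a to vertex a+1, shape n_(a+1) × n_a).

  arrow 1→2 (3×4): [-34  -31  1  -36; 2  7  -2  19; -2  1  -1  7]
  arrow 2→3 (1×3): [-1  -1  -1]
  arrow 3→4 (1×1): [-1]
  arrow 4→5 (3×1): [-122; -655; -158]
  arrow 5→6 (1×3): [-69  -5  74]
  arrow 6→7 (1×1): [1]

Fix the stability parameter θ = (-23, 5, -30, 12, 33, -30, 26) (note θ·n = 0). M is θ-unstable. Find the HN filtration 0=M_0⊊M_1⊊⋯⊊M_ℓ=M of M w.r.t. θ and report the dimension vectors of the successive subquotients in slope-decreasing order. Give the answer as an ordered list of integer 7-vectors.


Via rank(M_{q-1}∘⋯∘M_p): M ≅ I[1,1], I[1,2]^2, I[1,7], I[5,5]^2.
μ_θ-semistable layers: μ^(1)=33; μ^(2)=26; μ^(3)=5; μ^(4)=-25/2; μ^(5)=-23

((0, 0, 0, 0, 2, 0, 0); (0, 0, 0, 0, 0, 0, 1); (0, 2, 0, 1, 1, 1, 0); (0, 1, 1, 0, 0, 0, 0); (4, 0, 0, 0, 0, 0, 0))


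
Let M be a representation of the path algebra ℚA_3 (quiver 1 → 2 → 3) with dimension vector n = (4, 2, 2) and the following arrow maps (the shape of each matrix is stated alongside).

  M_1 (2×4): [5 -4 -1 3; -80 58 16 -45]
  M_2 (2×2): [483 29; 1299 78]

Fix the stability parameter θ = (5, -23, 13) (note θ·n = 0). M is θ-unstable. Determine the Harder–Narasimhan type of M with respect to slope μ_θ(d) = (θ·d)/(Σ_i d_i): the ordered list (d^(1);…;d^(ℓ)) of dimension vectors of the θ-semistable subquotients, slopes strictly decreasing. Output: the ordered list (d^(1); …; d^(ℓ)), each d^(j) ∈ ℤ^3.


Interval decomposition of M: I[1,1]^2, I[1,3]^2.
HN type (ℓ=3): μ^(1)=13; μ^(2)=5; μ^(3)=-9

((0, 0, 2); (2, 0, 0); (2, 2, 0))


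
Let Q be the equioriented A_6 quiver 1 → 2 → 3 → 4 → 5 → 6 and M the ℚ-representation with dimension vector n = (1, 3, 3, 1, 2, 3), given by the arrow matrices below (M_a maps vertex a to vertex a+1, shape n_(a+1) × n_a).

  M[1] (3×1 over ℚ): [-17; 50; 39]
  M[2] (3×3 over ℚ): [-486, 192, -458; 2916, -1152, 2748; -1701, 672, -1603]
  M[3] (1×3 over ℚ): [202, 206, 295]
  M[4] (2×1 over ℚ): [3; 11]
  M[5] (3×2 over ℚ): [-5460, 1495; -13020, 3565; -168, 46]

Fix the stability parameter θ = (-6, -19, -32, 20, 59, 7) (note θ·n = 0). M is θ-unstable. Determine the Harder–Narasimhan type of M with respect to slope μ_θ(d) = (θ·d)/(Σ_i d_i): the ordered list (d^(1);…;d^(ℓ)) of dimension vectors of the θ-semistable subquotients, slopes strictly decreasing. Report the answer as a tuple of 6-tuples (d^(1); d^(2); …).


Barcode: M ≅ I[1,2], I[2,2], I[2,6], I[3,3]^2, I[5,5], I[6,6]^2. HN layers by μ_θ (8 steps, strictly decreasing):
  μ^(1)=59; μ^(2)=33; μ^(3)=20; μ^(4)=7; μ^(5)=-25/2; μ^(6)=-19; μ^(7)=-51/2; μ^(8)=-32

((0, 0, 0, 0, 1, 0); (0, 0, 0, 0, 1, 1); (0, 0, 0, 1, 0, 0); (0, 0, 0, 0, 0, 2); (1, 1, 0, 0, 0, 0); (0, 1, 0, 0, 0, 0); (0, 1, 1, 0, 0, 0); (0, 0, 2, 0, 0, 0))


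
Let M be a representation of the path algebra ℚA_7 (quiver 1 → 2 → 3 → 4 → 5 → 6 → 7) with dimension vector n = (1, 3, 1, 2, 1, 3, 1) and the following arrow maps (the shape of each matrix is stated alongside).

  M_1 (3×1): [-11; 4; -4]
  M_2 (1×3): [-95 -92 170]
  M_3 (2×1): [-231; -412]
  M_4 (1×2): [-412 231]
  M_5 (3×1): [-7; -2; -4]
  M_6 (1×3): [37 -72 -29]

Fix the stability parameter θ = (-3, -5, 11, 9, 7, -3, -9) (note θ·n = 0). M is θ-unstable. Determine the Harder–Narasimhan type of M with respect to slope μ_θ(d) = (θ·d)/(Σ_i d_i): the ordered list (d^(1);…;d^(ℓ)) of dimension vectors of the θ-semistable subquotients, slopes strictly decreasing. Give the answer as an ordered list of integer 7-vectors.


Interval decomposition of M: I[1,4], I[2,2]^2, I[4,7], I[6,6]^2.
HN type (ℓ=5): μ^(1)=10; μ^(2)=1; μ^(3)=-3; μ^(4)=-4; μ^(5)=-5

((0, 0, 1, 1, 0, 0, 0); (0, 0, 0, 1, 1, 1, 1); (0, 0, 0, 0, 0, 2, 0); (1, 1, 0, 0, 0, 0, 0); (0, 2, 0, 0, 0, 0, 0))


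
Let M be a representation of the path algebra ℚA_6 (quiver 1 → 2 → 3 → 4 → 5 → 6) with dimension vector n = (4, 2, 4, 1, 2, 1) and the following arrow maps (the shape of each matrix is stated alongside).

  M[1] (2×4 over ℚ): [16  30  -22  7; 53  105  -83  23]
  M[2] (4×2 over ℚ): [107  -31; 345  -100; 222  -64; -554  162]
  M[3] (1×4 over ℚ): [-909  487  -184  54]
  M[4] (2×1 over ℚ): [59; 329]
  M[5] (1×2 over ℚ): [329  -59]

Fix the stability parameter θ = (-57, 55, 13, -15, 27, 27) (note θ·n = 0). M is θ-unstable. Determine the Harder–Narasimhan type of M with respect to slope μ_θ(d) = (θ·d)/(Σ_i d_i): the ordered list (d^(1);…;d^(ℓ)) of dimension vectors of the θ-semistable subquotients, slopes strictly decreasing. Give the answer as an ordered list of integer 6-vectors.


Barcode: M ≅ I[1,1]^2, I[1,3], I[1,5], I[3,3]^2, I[5,6]. HN layers by μ_θ (5 steps, strictly decreasing):
  μ^(1)=34; μ^(2)=27; μ^(3)=53/3; μ^(4)=13; μ^(5)=-57

((0, 1, 1, 0, 0, 0); (0, 0, 0, 0, 2, 1); (0, 1, 1, 1, 0, 0); (0, 0, 2, 0, 0, 0); (4, 0, 0, 0, 0, 0))


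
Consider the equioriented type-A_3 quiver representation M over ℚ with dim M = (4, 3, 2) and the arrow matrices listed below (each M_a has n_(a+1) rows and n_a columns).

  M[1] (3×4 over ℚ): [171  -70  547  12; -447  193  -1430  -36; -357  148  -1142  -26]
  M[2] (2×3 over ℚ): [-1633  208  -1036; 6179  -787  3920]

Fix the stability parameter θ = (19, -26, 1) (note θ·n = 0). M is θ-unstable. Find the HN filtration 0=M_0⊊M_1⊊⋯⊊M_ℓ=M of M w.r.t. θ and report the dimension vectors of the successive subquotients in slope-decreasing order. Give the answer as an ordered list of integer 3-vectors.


Interval decomposition of M: I[1,1], I[1,2], I[1,3]^2.
HN type (ℓ=3): μ^(1)=19; μ^(2)=1; μ^(3)=-7/2

((1, 0, 0); (0, 0, 2); (3, 3, 0))


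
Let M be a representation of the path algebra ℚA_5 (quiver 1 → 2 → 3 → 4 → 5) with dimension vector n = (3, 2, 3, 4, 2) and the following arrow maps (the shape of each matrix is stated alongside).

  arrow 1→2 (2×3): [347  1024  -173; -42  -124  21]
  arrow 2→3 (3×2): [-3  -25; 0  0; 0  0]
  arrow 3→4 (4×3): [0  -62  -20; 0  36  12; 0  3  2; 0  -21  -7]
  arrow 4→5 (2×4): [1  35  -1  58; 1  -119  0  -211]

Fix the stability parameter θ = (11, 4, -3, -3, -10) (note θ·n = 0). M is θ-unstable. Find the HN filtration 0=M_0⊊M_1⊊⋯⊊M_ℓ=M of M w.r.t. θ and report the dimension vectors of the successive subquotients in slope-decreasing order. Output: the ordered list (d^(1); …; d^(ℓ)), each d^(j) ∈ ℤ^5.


Via rank(M_{q-1}∘⋯∘M_p): M ≅ I[1,1], I[1,2], I[1,3], I[3,5]^2, I[4,4]^2.
μ_θ-semistable layers: μ^(1)=11; μ^(2)=15/2; μ^(3)=4; μ^(4)=-3; μ^(5)=-16/3

((1, 0, 0, 0, 0); (1, 1, 0, 0, 0); (1, 1, 1, 0, 0); (0, 0, 0, 2, 0); (0, 0, 2, 2, 2))


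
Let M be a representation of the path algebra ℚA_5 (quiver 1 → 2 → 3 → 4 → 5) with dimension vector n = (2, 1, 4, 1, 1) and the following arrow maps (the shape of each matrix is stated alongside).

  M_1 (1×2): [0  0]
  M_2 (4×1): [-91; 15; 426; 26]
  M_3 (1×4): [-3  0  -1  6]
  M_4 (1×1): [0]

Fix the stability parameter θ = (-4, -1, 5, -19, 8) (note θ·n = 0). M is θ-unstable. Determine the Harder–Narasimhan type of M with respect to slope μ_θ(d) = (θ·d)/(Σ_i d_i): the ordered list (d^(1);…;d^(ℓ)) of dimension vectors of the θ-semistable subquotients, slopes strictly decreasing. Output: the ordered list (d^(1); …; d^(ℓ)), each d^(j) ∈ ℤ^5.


Barcode: M ≅ I[1,1]^2, I[2,4], I[3,3]^3, I[5,5]. HN layers by μ_θ (4 steps, strictly decreasing):
  μ^(1)=8; μ^(2)=5; μ^(3)=-4; μ^(4)=-5

((0, 0, 0, 0, 1); (0, 0, 3, 0, 0); (2, 0, 0, 0, 0); (0, 1, 1, 1, 0))


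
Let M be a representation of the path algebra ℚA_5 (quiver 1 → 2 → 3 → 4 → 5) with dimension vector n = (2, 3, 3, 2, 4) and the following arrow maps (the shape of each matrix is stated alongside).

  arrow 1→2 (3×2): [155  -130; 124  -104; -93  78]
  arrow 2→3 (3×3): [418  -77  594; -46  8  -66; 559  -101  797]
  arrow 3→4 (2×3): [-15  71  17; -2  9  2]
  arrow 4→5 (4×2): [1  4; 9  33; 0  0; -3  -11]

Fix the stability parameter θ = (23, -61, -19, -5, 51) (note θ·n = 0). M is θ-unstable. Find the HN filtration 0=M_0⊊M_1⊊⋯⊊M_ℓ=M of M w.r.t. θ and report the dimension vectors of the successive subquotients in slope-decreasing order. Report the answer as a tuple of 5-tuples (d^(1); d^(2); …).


Interval decomposition of M: I[1,1], I[1,2], I[2,3], I[2,5], I[3,5], I[5,5]^2.
HN type (ℓ=5): μ^(1)=51; μ^(2)=23; μ^(3)=-5; μ^(4)=-19; μ^(5)=-61

((0, 0, 0, 0, 4); (1, 0, 0, 0, 0); (0, 0, 0, 2, 0); (1, 1, 3, 0, 0); (0, 2, 0, 0, 0))


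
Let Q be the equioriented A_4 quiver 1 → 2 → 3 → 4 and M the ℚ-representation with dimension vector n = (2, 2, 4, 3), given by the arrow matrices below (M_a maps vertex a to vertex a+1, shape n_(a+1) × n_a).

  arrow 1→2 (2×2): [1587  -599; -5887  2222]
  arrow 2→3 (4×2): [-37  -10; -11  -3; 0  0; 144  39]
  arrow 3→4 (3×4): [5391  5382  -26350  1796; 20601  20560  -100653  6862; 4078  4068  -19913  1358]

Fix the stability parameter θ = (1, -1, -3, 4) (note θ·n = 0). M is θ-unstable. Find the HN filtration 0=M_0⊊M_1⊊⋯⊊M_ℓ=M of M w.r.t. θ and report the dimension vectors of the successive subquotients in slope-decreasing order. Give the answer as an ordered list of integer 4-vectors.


Via rank(M_{q-1}∘⋯∘M_p): M ≅ I[1,4]^2, I[3,3], I[3,4].
μ_θ-semistable layers: μ^(1)=4; μ^(2)=-1; μ^(3)=-3

((0, 0, 0, 3); (2, 2, 2, 0); (0, 0, 2, 0))


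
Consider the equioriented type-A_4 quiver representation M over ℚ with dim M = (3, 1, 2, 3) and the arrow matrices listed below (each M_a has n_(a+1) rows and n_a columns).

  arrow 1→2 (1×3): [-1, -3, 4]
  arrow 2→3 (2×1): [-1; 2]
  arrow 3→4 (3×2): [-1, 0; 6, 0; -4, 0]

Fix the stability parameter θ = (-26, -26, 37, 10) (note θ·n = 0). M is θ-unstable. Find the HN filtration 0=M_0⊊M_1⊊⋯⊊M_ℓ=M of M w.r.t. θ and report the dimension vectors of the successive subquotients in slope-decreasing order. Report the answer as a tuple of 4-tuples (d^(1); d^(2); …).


Via rank(M_{q-1}∘⋯∘M_p): M ≅ I[1,1]^2, I[1,4], I[3,3], I[4,4]^2.
μ_θ-semistable layers: μ^(1)=37; μ^(2)=47/2; μ^(3)=10; μ^(4)=-26

((0, 0, 1, 0); (0, 0, 1, 1); (0, 0, 0, 2); (3, 1, 0, 0))


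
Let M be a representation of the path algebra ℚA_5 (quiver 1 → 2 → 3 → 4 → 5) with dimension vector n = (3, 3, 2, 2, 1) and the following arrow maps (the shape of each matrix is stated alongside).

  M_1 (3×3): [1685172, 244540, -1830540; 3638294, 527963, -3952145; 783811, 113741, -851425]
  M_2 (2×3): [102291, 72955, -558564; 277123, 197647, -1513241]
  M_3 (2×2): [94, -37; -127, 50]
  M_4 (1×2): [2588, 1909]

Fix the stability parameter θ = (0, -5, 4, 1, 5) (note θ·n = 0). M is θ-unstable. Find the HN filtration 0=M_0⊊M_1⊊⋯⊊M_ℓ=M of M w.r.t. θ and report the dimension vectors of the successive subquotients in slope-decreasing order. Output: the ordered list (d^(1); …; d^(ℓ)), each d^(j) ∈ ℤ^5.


Barcode: M ≅ I[1,1], I[1,4], I[1,5], I[2,2]. HN layers by μ_θ (5 steps, strictly decreasing):
  μ^(1)=5; μ^(2)=5/2; μ^(3)=0; μ^(4)=-5/2; μ^(5)=-5

((0, 0, 0, 0, 1); (0, 0, 2, 2, 0); (1, 0, 0, 0, 0); (2, 2, 0, 0, 0); (0, 1, 0, 0, 0))


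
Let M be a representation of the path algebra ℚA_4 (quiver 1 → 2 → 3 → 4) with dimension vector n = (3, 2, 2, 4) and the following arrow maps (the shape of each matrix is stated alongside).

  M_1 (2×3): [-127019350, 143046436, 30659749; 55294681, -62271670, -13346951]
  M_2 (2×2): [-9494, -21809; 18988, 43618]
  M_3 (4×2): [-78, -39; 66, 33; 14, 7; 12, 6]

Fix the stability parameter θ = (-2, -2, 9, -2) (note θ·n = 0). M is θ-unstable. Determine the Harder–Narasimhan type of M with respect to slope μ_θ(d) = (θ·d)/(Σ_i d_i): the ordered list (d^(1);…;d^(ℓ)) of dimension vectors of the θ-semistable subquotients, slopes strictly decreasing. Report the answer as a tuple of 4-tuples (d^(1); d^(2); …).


Interval decomposition of M: I[1,1], I[1,2], I[1,3], I[3,4], I[4,4]^3.
HN type (ℓ=3): μ^(1)=9; μ^(2)=7/2; μ^(3)=-2

((0, 0, 1, 0); (0, 0, 1, 1); (3, 2, 0, 3))


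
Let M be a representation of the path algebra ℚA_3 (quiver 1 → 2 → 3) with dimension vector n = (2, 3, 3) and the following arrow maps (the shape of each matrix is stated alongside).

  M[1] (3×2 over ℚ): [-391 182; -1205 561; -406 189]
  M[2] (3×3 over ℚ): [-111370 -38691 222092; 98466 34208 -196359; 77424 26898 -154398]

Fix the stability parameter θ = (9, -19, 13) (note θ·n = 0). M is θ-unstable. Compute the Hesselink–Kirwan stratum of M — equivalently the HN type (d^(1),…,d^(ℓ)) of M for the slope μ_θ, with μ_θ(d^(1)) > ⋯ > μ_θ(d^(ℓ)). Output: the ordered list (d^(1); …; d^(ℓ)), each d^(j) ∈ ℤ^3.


Interval decomposition of M: I[1,3]^2, I[2,2], I[3,3].
HN type (ℓ=3): μ^(1)=13; μ^(2)=-5; μ^(3)=-19

((0, 0, 3); (2, 2, 0); (0, 1, 0))


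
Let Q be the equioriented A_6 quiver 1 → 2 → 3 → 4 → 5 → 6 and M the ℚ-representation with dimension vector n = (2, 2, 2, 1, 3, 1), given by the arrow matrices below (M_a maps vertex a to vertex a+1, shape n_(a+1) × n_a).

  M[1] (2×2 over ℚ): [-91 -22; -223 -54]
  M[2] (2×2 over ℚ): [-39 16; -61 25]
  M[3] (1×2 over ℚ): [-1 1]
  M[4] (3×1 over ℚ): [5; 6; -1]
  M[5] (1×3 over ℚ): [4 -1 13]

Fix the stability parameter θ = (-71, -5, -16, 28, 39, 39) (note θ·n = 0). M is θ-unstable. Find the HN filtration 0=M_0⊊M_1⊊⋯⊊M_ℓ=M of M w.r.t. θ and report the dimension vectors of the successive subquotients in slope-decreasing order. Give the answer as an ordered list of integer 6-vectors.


Barcode: M ≅ I[1,3], I[1,6], I[5,5]^2. HN layers by μ_θ (4 steps, strictly decreasing):
  μ^(1)=39; μ^(2)=28; μ^(3)=-21/2; μ^(4)=-71

((0, 0, 0, 0, 3, 1); (0, 0, 0, 1, 0, 0); (0, 2, 2, 0, 0, 0); (2, 0, 0, 0, 0, 0))


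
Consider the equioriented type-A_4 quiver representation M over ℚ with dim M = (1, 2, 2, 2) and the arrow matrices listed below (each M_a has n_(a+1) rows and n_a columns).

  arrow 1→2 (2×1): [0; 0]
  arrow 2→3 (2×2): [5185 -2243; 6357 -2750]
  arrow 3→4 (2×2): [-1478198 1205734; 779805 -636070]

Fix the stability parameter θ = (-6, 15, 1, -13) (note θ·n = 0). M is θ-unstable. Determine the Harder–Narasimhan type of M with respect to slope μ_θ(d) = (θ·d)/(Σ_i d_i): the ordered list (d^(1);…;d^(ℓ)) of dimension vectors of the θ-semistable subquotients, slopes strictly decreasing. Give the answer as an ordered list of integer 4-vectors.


Barcode: M ≅ I[1,1], I[2,4]^2. HN layers by μ_θ (2 steps, strictly decreasing):
  μ^(1)=1; μ^(2)=-6

((0, 2, 2, 2); (1, 0, 0, 0))


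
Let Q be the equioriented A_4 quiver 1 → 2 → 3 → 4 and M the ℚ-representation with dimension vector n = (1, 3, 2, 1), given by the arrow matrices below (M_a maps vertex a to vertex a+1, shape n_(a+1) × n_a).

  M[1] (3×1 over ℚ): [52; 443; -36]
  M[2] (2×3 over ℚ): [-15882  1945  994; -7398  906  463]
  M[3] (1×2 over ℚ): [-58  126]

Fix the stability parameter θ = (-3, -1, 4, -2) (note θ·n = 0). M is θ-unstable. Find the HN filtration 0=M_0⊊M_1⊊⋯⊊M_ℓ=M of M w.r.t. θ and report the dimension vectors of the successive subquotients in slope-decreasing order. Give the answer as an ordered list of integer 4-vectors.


Via rank(M_{q-1}∘⋯∘M_p): M ≅ I[1,4], I[2,2], I[2,3].
μ_θ-semistable layers: μ^(1)=4; μ^(2)=1; μ^(3)=-1; μ^(4)=-3

((0, 0, 1, 0); (0, 0, 1, 1); (0, 3, 0, 0); (1, 0, 0, 0))


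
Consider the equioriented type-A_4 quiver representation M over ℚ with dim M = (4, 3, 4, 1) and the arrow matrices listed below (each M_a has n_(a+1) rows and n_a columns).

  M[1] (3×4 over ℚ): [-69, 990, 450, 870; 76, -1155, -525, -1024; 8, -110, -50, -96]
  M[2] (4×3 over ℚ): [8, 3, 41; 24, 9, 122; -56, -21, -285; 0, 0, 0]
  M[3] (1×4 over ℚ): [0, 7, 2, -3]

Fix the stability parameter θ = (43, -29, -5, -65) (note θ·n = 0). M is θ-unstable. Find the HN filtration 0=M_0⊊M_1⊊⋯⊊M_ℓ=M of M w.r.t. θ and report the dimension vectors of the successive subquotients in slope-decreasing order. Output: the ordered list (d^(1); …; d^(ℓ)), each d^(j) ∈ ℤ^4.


Interval decomposition of M: I[1,1]^2, I[1,2], I[1,4], I[2,3], I[3,3]^2.
HN type (ℓ=5): μ^(1)=43; μ^(2)=7; μ^(3)=-5; μ^(4)=-14; μ^(5)=-29

((2, 0, 0, 0); (1, 1, 0, 0); (0, 0, 3, 0); (1, 1, 1, 1); (0, 1, 0, 0))


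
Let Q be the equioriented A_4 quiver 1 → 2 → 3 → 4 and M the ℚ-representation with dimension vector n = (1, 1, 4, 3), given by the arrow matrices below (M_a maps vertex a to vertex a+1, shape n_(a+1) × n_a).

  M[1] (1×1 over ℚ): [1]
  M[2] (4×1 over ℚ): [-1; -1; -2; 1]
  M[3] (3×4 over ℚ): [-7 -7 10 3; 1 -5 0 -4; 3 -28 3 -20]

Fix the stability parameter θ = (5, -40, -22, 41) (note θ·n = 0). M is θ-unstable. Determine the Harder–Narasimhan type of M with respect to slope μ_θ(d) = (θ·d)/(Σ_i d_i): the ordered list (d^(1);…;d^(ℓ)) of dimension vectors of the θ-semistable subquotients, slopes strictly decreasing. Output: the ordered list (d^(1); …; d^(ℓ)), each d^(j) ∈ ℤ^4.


Via rank(M_{q-1}∘⋯∘M_p): M ≅ I[1,4], I[3,3], I[3,4]^2.
μ_θ-semistable layers: μ^(1)=41; μ^(2)=-19; μ^(3)=-22

((0, 0, 0, 3); (1, 1, 1, 0); (0, 0, 3, 0))


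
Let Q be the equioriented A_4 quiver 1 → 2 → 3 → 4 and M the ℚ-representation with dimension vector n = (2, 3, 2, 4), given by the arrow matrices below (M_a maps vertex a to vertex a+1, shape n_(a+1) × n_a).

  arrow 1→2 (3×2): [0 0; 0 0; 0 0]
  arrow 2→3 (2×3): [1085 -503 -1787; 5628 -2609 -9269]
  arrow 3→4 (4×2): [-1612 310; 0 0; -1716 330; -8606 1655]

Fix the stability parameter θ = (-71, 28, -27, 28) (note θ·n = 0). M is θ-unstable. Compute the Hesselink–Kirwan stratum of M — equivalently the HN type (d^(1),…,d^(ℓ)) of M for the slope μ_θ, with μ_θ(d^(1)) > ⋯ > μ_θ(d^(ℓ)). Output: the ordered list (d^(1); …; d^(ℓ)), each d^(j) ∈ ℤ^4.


Interval decomposition of M: I[1,1]^2, I[2,2], I[2,3], I[2,4], I[4,4]^3.
HN type (ℓ=3): μ^(1)=28; μ^(2)=1/2; μ^(3)=-71

((0, 1, 0, 4); (0, 2, 2, 0); (2, 0, 0, 0))


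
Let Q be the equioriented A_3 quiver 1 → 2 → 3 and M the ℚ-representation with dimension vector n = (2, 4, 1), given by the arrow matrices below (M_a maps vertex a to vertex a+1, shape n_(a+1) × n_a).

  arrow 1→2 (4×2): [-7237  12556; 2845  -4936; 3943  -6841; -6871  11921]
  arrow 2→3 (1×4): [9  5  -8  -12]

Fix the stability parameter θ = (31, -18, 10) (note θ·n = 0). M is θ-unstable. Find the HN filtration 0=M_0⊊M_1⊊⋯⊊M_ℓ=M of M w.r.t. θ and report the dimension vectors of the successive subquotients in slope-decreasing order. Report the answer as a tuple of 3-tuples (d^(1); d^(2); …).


Via rank(M_{q-1}∘⋯∘M_p): M ≅ I[1,2]^2, I[2,2], I[2,3].
μ_θ-semistable layers: μ^(1)=10; μ^(2)=13/2; μ^(3)=-18

((0, 0, 1); (2, 2, 0); (0, 2, 0))


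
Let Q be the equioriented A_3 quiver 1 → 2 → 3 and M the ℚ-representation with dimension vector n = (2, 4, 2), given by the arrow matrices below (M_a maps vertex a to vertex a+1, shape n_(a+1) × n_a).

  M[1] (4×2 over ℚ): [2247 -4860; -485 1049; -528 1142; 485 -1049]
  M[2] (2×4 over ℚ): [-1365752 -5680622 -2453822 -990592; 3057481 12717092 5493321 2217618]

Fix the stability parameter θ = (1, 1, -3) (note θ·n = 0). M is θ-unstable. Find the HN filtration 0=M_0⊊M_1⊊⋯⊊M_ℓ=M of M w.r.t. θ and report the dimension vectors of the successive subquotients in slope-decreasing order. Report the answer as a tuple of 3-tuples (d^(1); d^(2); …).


Via rank(M_{q-1}∘⋯∘M_p): M ≅ I[1,3]^2, I[2,2]^2.
μ_θ-semistable layers: μ^(1)=1; μ^(2)=-1/3

((0, 2, 0); (2, 2, 2))


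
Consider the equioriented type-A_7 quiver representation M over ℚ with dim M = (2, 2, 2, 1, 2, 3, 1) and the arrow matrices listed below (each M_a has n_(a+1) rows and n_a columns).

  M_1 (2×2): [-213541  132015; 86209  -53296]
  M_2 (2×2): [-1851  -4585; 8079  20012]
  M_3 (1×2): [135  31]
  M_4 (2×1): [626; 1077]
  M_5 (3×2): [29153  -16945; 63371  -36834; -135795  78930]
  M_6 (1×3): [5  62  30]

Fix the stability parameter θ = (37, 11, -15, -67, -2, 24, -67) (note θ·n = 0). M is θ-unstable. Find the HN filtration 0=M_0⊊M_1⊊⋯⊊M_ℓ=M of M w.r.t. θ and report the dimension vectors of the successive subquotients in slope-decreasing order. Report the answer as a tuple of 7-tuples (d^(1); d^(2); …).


Barcode: M ≅ I[1,3], I[1,7], I[5,6], I[6,6]. HN layers by μ_θ (4 steps, strictly decreasing):
  μ^(1)=24; μ^(2)=11; μ^(3)=-2; μ^(4)=-79/7

((0, 0, 0, 0, 0, 2, 0); (1, 1, 1, 0, 0, 0, 0); (0, 0, 0, 0, 1, 0, 0); (1, 1, 1, 1, 1, 1, 1))


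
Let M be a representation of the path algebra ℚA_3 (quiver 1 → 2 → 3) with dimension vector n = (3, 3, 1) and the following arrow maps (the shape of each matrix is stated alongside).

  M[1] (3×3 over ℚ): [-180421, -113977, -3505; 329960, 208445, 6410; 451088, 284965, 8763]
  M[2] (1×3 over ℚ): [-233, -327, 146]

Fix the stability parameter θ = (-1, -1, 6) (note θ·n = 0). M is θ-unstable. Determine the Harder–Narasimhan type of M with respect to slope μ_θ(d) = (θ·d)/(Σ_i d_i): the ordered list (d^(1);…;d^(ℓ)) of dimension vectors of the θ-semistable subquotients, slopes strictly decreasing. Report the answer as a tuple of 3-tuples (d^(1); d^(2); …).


Via rank(M_{q-1}∘⋯∘M_p): M ≅ I[1,2]^2, I[1,3].
μ_θ-semistable layers: μ^(1)=6; μ^(2)=-1

((0, 0, 1); (3, 3, 0))


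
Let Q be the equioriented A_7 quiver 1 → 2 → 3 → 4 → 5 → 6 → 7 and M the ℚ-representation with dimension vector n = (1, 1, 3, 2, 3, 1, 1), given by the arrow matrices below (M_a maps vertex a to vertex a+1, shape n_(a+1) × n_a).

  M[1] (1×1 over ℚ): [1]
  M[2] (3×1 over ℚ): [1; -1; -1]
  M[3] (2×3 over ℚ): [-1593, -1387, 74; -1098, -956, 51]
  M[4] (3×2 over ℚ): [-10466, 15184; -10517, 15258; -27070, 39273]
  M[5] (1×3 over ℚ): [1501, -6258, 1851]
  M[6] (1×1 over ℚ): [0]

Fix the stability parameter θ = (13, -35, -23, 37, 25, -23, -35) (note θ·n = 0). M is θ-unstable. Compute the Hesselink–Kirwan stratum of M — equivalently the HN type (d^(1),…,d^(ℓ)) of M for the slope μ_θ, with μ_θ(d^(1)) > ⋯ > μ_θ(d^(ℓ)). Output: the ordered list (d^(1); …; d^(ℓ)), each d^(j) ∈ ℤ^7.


Barcode: M ≅ I[1,6], I[3,3], I[3,5], I[5,5], I[7,7]. HN layers by μ_θ (6 steps, strictly decreasing):
  μ^(1)=31; μ^(2)=25; μ^(3)=13; μ^(4)=-15; μ^(5)=-23; μ^(6)=-35

((0, 0, 0, 1, 1, 0, 0); (0, 0, 0, 0, 1, 0, 0); (0, 0, 0, 1, 1, 1, 0); (1, 1, 1, 0, 0, 0, 0); (0, 0, 2, 0, 0, 0, 0); (0, 0, 0, 0, 0, 0, 1))


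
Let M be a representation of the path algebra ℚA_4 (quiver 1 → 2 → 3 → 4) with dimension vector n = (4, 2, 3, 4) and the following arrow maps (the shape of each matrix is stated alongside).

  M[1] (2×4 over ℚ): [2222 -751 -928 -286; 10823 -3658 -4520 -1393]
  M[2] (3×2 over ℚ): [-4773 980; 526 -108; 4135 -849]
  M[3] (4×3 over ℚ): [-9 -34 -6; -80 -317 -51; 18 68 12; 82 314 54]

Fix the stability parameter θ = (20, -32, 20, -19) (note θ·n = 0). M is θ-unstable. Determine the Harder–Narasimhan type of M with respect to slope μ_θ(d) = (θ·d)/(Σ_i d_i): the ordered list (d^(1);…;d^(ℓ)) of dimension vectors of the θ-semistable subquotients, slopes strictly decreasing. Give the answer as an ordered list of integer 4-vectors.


Barcode: M ≅ I[1,1]^2, I[1,4]^2, I[3,3], I[4,4]^2. HN layers by μ_θ (4 steps, strictly decreasing):
  μ^(1)=20; μ^(2)=1/2; μ^(3)=-6; μ^(4)=-19

((2, 0, 1, 0); (0, 0, 2, 2); (2, 2, 0, 0); (0, 0, 0, 2))


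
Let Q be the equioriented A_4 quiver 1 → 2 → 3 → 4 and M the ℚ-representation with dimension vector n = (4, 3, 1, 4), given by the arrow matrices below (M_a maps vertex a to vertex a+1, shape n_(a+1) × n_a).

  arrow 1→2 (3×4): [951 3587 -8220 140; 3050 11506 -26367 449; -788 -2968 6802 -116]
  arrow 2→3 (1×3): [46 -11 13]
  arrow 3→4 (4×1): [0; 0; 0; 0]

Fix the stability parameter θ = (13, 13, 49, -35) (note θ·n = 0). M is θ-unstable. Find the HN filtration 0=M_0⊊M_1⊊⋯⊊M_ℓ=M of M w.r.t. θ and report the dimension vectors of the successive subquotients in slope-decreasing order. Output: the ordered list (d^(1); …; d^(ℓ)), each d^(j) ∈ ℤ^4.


Barcode: M ≅ I[1,1], I[1,2]^2, I[1,3], I[4,4]^4. HN layers by μ_θ (3 steps, strictly decreasing):
  μ^(1)=49; μ^(2)=13; μ^(3)=-35

((0, 0, 1, 0); (4, 3, 0, 0); (0, 0, 0, 4))


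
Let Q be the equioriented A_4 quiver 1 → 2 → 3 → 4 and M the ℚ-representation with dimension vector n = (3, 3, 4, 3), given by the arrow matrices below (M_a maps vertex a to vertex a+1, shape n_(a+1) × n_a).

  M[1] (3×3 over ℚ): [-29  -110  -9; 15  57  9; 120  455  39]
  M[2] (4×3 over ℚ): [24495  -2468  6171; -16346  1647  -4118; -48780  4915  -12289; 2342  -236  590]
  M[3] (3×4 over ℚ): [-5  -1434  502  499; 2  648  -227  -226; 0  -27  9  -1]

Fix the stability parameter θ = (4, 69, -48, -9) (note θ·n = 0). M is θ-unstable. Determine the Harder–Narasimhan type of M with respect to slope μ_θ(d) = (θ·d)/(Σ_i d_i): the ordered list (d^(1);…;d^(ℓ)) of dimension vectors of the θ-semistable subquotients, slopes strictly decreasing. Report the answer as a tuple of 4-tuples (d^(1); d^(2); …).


Barcode: M ≅ I[1,4]^3, I[3,3]. HN layers by μ_θ (2 steps, strictly decreasing):
  μ^(1)=4; μ^(2)=-48

((3, 3, 3, 3); (0, 0, 1, 0))


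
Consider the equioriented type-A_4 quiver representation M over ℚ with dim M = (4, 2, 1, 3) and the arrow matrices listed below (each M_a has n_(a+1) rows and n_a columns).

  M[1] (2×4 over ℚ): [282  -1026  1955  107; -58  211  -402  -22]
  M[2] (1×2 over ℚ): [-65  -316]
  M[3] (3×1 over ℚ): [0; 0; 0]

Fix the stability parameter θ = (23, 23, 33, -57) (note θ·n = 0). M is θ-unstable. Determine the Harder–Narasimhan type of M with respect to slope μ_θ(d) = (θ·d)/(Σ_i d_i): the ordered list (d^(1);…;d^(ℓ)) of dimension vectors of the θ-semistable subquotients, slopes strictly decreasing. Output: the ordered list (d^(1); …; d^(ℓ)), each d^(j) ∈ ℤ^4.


Interval decomposition of M: I[1,1]^2, I[1,2], I[1,3], I[4,4]^3.
HN type (ℓ=3): μ^(1)=33; μ^(2)=23; μ^(3)=-57

((0, 0, 1, 0); (4, 2, 0, 0); (0, 0, 0, 3))


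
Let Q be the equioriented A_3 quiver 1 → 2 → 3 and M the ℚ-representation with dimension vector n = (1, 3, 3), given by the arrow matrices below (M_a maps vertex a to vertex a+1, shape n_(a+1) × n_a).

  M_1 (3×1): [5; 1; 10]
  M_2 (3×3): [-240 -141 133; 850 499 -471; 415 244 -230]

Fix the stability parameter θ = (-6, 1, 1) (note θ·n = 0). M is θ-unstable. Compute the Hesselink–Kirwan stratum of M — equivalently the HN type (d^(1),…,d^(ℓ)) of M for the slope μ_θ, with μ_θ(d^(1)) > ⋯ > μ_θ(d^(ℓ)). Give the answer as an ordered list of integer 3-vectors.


Interval decomposition of M: I[1,3], I[2,2], I[2,3], I[3,3].
HN type (ℓ=2): μ^(1)=1; μ^(2)=-6

((0, 3, 3); (1, 0, 0))


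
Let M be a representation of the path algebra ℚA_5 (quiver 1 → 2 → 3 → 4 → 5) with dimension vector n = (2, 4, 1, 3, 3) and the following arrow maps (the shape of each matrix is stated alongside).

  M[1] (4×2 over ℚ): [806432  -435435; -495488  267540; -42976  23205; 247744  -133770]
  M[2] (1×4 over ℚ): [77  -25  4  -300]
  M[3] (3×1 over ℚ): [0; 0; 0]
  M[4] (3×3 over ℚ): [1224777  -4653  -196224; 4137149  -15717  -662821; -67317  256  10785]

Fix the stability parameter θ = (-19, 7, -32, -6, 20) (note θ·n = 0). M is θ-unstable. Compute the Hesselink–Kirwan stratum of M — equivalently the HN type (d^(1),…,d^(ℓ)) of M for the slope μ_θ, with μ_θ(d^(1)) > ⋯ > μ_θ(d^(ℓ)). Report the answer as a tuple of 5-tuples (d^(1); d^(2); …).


Barcode: M ≅ I[1,1], I[1,3], I[2,2]^3, I[4,5]^3. HN layers by μ_θ (5 steps, strictly decreasing):
  μ^(1)=20; μ^(2)=7; μ^(3)=-6; μ^(4)=-25/2; μ^(5)=-19

((0, 0, 0, 0, 3); (0, 3, 0, 0, 0); (0, 0, 0, 3, 0); (0, 1, 1, 0, 0); (2, 0, 0, 0, 0))
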